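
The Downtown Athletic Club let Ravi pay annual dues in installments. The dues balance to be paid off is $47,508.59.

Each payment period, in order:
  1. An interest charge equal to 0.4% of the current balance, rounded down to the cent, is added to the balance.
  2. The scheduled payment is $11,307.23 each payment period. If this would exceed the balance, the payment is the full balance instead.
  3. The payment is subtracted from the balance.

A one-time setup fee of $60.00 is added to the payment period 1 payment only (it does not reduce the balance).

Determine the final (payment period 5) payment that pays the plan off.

Payment period 1: opening $47,508.59; interest $190.03 → $47,698.62; payment $11,307.23 (+ $60.00 fee); balance $36,391.39
Payment period 2: opening $36,391.39; interest $145.56 → $36,536.95; payment $11,307.23; balance $25,229.72
Payment period 3: opening $25,229.72; interest $100.91 → $25,330.63; payment $11,307.23; balance $14,023.40
Payment period 4: opening $14,023.40; interest $56.09 → $14,079.49; payment $11,307.23; balance $2,772.26
Payment period 5: opening $2,772.26; interest $11.08 → $2,783.34; payment $2,783.34; balance $0.00

$2,783.34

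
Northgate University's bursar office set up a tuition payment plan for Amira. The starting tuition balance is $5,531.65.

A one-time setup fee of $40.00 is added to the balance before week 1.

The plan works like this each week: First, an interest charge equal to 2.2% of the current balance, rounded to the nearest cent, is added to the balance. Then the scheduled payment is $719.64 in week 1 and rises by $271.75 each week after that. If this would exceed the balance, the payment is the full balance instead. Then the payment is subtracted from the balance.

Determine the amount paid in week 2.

# | Opening | Interest | Payment | End bal
1 | $5,571.65 | $122.58 | $719.64 | $4,974.59
2 | $4,974.59 | $109.44 | $991.39 | $4,092.64

$991.39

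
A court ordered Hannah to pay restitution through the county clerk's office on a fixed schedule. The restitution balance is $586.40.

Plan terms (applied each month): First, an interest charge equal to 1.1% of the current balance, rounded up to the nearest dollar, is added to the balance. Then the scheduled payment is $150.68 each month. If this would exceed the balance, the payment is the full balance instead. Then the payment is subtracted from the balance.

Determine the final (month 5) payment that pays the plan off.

$2.68

Month 1: opening $586.40; interest $7.00 → $593.40; payment $150.68; balance $442.72
Month 2: opening $442.72; interest $5.00 → $447.72; payment $150.68; balance $297.04
Month 3: opening $297.04; interest $4.00 → $301.04; payment $150.68; balance $150.36
Month 4: opening $150.36; interest $2.00 → $152.36; payment $150.68; balance $1.68
Month 5: opening $1.68; interest $1.00 → $2.68; payment $2.68; balance $0.00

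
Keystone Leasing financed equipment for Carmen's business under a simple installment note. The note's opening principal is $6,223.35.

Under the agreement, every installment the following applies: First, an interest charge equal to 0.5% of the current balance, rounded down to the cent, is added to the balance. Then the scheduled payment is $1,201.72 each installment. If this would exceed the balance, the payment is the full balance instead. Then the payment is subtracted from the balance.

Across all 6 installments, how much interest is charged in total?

Installment 1: opening $6,223.35; interest $31.11 → $6,254.46; payment $1,201.72; balance $5,052.74
Installment 2: opening $5,052.74; interest $25.26 → $5,078.00; payment $1,201.72; balance $3,876.28
Installment 3: opening $3,876.28; interest $19.38 → $3,895.66; payment $1,201.72; balance $2,693.94
Installment 4: opening $2,693.94; interest $13.46 → $2,707.40; payment $1,201.72; balance $1,505.68
Installment 5: opening $1,505.68; interest $7.52 → $1,513.20; payment $1,201.72; balance $311.48
Installment 6: opening $311.48; interest $1.55 → $313.03; payment $313.03; balance $0.00
Total interest: $31.11 + $25.26 + $19.38 + $13.46 + $7.52 + $1.55 = $98.28

$98.28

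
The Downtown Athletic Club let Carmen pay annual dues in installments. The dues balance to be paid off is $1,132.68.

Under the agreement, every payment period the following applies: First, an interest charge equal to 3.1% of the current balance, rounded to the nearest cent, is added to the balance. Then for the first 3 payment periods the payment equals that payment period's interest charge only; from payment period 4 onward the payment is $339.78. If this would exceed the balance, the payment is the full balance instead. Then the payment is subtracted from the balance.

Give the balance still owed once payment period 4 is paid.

$828.01

# | Opening | Interest | Payment | End bal
1 | $1,132.68 | $35.11 | $35.11 | $1,132.68
2 | $1,132.68 | $35.11 | $35.11 | $1,132.68
3 | $1,132.68 | $35.11 | $35.11 | $1,132.68
4 | $1,132.68 | $35.11 | $339.78 | $828.01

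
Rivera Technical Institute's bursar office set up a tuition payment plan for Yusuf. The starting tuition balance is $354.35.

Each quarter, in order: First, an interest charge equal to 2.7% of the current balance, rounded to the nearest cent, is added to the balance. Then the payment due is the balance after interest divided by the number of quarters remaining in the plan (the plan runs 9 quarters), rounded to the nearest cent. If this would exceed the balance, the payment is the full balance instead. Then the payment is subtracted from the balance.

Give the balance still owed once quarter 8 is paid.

Quarter 1: $354.35 +$9.57 interest = $363.92; pay $40.44 → $323.48
Quarter 2: $323.48 +$8.73 interest = $332.21; pay $41.53 → $290.68
Quarter 3: $290.68 +$7.85 interest = $298.53; pay $42.65 → $255.88
Quarter 4: $255.88 +$6.91 interest = $262.79; pay $43.80 → $218.99
Quarter 5: $218.99 +$5.91 interest = $224.90; pay $44.98 → $179.92
Quarter 6: $179.92 +$4.86 interest = $184.78; pay $46.20 → $138.58
Quarter 7: $138.58 +$3.74 interest = $142.32; pay $47.44 → $94.88
Quarter 8: $94.88 +$2.56 interest = $97.44; pay $48.72 → $48.72

$48.72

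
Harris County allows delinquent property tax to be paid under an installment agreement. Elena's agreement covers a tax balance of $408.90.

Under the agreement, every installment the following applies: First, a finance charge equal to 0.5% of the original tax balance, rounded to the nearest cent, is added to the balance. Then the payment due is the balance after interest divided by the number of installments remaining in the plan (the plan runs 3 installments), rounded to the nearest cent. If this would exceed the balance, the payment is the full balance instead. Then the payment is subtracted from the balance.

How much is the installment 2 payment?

$138.00

# | Opening | Interest | Payment | End bal
1 | $408.90 | $2.04 | $136.98 | $273.96
2 | $273.96 | $2.04 | $138.00 | $138.00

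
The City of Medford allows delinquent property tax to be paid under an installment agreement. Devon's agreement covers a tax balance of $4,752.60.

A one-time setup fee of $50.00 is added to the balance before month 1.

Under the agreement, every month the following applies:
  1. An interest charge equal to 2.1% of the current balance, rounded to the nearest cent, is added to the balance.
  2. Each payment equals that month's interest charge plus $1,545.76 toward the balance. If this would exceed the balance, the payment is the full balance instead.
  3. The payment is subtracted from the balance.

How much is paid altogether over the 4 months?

# | Opening | Interest | Payment | End bal
1 | $4,802.60 | $100.85 | $1,646.61 | $3,256.84
2 | $3,256.84 | $68.39 | $1,614.15 | $1,711.08
3 | $1,711.08 | $35.93 | $1,581.69 | $165.32
4 | $165.32 | $3.47 | $168.79 | $0.00
Total paid: $5,011.24

$5,011.24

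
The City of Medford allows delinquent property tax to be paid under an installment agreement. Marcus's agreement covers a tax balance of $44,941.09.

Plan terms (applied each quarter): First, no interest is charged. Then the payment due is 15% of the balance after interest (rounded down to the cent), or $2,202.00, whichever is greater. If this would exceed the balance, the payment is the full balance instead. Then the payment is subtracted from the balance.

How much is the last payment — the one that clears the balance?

Quarter 1: opening $44,941.09; payment $6,741.16; balance $38,199.93
Quarter 2: opening $38,199.93; payment $5,729.98; balance $32,469.95
Quarter 3: opening $32,469.95; payment $4,870.49; balance $27,599.46
Quarter 4: opening $27,599.46; payment $4,139.91; balance $23,459.55
Quarter 5: opening $23,459.55; payment $3,518.93; balance $19,940.62
Quarter 6: opening $19,940.62; payment $2,991.09; balance $16,949.53
Quarter 7: opening $16,949.53; payment $2,542.42; balance $14,407.11
Quarter 8: opening $14,407.11; payment $2,202.00; balance $12,205.11
Quarter 9: opening $12,205.11; payment $2,202.00; balance $10,003.11
Quarter 10: opening $10,003.11; payment $2,202.00; balance $7,801.11
Quarter 11: opening $7,801.11; payment $2,202.00; balance $5,599.11
Quarter 12: opening $5,599.11; payment $2,202.00; balance $3,397.11
Quarter 13: opening $3,397.11; payment $2,202.00; balance $1,195.11
Quarter 14: opening $1,195.11; payment $1,195.11; balance $0.00

$1,195.11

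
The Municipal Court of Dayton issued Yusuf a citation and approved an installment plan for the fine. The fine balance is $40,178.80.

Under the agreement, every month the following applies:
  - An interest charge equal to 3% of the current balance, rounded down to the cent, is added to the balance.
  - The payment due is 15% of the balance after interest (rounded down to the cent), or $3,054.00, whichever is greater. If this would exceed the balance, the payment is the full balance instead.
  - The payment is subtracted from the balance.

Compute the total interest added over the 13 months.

Month 1: opening $40,178.80; interest $1,205.36 → $41,384.16; payment $6,207.62; balance $35,176.54
Month 2: opening $35,176.54; interest $1,055.29 → $36,231.83; payment $5,434.77; balance $30,797.06
Month 3: opening $30,797.06; interest $923.91 → $31,720.97; payment $4,758.14; balance $26,962.83
Month 4: opening $26,962.83; interest $808.88 → $27,771.71; payment $4,165.75; balance $23,605.96
Month 5: opening $23,605.96; interest $708.17 → $24,314.13; payment $3,647.11; balance $20,667.02
Month 6: opening $20,667.02; interest $620.01 → $21,287.03; payment $3,193.05; balance $18,093.98
Month 7: opening $18,093.98; interest $542.81 → $18,636.79; payment $3,054.00; balance $15,582.79
Month 8: opening $15,582.79; interest $467.48 → $16,050.27; payment $3,054.00; balance $12,996.27
Month 9: opening $12,996.27; interest $389.88 → $13,386.15; payment $3,054.00; balance $10,332.15
Month 10: opening $10,332.15; interest $309.96 → $10,642.11; payment $3,054.00; balance $7,588.11
Month 11: opening $7,588.11; interest $227.64 → $7,815.75; payment $3,054.00; balance $4,761.75
Month 12: opening $4,761.75; interest $142.85 → $4,904.60; payment $3,054.00; balance $1,850.60
Month 13: opening $1,850.60; interest $55.51 → $1,906.11; payment $1,906.11; balance $0.00
Total interest: $1,205.36 + $1,055.29 + $923.91 + $808.88 + $708.17 + $620.01 + $542.81 + $467.48 + $389.88 + $309.96 + $227.64 + $142.85 + $55.51 = $7,457.75

$7,457.75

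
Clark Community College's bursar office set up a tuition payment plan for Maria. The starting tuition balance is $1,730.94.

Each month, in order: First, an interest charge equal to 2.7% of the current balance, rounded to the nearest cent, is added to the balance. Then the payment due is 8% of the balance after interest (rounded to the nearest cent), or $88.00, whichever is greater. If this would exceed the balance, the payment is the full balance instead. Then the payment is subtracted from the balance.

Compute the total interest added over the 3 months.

$132.62

Month 1: opening $1,730.94; interest $46.74 → $1,777.68; payment $142.21; balance $1,635.47
Month 2: opening $1,635.47; interest $44.16 → $1,679.63; payment $134.37; balance $1,545.26
Month 3: opening $1,545.26; interest $41.72 → $1,586.98; payment $126.96; balance $1,460.02
Total interest: $46.74 + $44.16 + $41.72 = $132.62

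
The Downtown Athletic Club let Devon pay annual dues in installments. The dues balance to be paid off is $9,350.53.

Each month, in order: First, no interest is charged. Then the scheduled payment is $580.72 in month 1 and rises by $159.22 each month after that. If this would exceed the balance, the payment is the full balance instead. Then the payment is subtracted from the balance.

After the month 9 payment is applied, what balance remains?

Month 1: opening $9,350.53; payment $580.72; balance $8,769.81
Month 2: opening $8,769.81; payment $739.94; balance $8,029.87
Month 3: opening $8,029.87; payment $899.16; balance $7,130.71
Month 4: opening $7,130.71; payment $1,058.38; balance $6,072.33
Month 5: opening $6,072.33; payment $1,217.60; balance $4,854.73
Month 6: opening $4,854.73; payment $1,376.82; balance $3,477.91
Month 7: opening $3,477.91; payment $1,536.04; balance $1,941.87
Month 8: opening $1,941.87; payment $1,695.26; balance $246.61
Month 9: opening $246.61; payment $246.61; balance $0.00

$0.00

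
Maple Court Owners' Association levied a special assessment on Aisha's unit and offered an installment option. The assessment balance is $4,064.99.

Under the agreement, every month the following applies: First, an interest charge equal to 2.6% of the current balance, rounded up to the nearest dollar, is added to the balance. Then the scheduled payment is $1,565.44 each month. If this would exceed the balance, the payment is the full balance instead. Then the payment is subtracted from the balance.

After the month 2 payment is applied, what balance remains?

Month 1: $4,064.99 +$106.00 interest = $4,170.99; pay $1,565.44 → $2,605.55
Month 2: $2,605.55 +$68.00 interest = $2,673.55; pay $1,565.44 → $1,108.11

$1,108.11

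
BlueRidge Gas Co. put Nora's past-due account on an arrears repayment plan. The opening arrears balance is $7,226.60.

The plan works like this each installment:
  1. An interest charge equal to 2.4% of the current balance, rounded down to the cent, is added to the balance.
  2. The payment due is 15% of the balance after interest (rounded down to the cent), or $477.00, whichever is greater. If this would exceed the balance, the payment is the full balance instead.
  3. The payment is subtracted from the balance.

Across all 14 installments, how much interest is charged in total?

# | Opening | Interest | Payment | End bal
1 | $7,226.60 | $173.43 | $1,110.00 | $6,290.03
2 | $6,290.03 | $150.96 | $966.14 | $5,474.85
3 | $5,474.85 | $131.39 | $840.93 | $4,765.31
4 | $4,765.31 | $114.36 | $731.95 | $4,147.72
5 | $4,147.72 | $99.54 | $637.08 | $3,610.18
6 | $3,610.18 | $86.64 | $554.52 | $3,142.30
7 | $3,142.30 | $75.41 | $482.65 | $2,735.06
8 | $2,735.06 | $65.64 | $477.00 | $2,323.70
9 | $2,323.70 | $55.76 | $477.00 | $1,902.46
10 | $1,902.46 | $45.65 | $477.00 | $1,471.11
11 | $1,471.11 | $35.30 | $477.00 | $1,029.41
12 | $1,029.41 | $24.70 | $477.00 | $577.11
13 | $577.11 | $13.85 | $477.00 | $113.96
14 | $113.96 | $2.73 | $116.69 | $0.00
Total interest: $173.43 + $150.96 + $131.39 + $114.36 + $99.54 + $86.64 + $75.41 + $65.64 + $55.76 + $45.65 + $35.30 + $24.70 + $13.85 + $2.73 = $1,075.36

$1,075.36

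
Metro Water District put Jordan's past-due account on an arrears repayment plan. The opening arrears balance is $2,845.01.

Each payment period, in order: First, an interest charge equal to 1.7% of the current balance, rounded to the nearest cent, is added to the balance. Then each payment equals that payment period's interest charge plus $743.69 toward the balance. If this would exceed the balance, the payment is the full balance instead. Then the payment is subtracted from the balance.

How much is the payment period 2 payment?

$779.41

Payment period 1: opening $2,845.01; interest $48.37 → $2,893.38; payment $792.06; balance $2,101.32
Payment period 2: opening $2,101.32; interest $35.72 → $2,137.04; payment $779.41; balance $1,357.63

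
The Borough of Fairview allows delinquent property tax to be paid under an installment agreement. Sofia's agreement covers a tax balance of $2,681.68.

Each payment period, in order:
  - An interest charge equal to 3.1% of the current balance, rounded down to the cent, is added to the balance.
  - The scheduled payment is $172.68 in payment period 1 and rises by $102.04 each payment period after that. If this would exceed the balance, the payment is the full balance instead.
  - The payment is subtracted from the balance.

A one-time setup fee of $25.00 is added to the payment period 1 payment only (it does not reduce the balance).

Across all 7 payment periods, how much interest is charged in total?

$406.28

Payment period 1: $2,681.68 +$83.13 interest = $2,764.81; pay $172.68 (+ $25.00 fee) → $2,592.13
Payment period 2: $2,592.13 +$80.35 interest = $2,672.48; pay $274.72 → $2,397.76
Payment period 3: $2,397.76 +$74.33 interest = $2,472.09; pay $376.76 → $2,095.33
Payment period 4: $2,095.33 +$64.95 interest = $2,160.28; pay $478.80 → $1,681.48
Payment period 5: $1,681.48 +$52.12 interest = $1,733.60; pay $580.84 → $1,152.76
Payment period 6: $1,152.76 +$35.73 interest = $1,188.49; pay $682.88 → $505.61
Payment period 7: $505.61 +$15.67 interest = $521.28; pay $521.28 → $0.00
Total interest: $83.13 + $80.35 + $74.33 + $64.95 + $52.12 + $35.73 + $15.67 = $406.28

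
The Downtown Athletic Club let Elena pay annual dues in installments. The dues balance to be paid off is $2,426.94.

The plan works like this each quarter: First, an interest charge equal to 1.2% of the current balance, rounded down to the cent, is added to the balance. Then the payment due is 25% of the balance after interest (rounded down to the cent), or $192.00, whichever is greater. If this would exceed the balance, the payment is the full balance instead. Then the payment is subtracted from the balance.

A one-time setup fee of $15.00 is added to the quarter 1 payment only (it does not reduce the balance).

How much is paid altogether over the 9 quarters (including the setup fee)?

$2,548.23

Quarter 1: opening $2,426.94; interest $29.12 → $2,456.06; payment $614.01 (+ $15.00 fee); balance $1,842.05
Quarter 2: opening $1,842.05; interest $22.10 → $1,864.15; payment $466.03; balance $1,398.12
Quarter 3: opening $1,398.12; interest $16.77 → $1,414.89; payment $353.72; balance $1,061.17
Quarter 4: opening $1,061.17; interest $12.73 → $1,073.90; payment $268.47; balance $805.43
Quarter 5: opening $805.43; interest $9.66 → $815.09; payment $203.77; balance $611.32
Quarter 6: opening $611.32; interest $7.33 → $618.65; payment $192.00; balance $426.65
Quarter 7: opening $426.65; interest $5.11 → $431.76; payment $192.00; balance $239.76
Quarter 8: opening $239.76; interest $2.87 → $242.63; payment $192.00; balance $50.63
Quarter 9: opening $50.63; interest $0.60 → $51.23; payment $51.23; balance $0.00
Total paid: $2,548.23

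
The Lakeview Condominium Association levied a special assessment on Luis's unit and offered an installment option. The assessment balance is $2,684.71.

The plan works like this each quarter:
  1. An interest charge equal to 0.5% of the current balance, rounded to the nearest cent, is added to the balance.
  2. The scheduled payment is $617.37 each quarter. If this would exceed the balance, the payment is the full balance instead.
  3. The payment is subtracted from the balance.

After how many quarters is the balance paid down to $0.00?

5

Quarter 1: opening $2,684.71; interest $13.42 → $2,698.13; payment $617.37; balance $2,080.76
Quarter 2: opening $2,080.76; interest $10.40 → $2,091.16; payment $617.37; balance $1,473.79
Quarter 3: opening $1,473.79; interest $7.37 → $1,481.16; payment $617.37; balance $863.79
Quarter 4: opening $863.79; interest $4.32 → $868.11; payment $617.37; balance $250.74
Quarter 5: opening $250.74; interest $1.25 → $251.99; payment $251.99; balance $0.00
Balance reaches $0.00 in quarter 5.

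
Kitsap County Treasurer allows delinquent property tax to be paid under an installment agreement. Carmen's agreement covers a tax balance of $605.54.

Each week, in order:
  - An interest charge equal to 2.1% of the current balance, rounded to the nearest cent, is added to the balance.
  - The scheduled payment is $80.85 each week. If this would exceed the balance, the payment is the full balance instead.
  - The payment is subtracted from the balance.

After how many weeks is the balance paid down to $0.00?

9

# | Opening | Interest | Payment | End bal
1 | $605.54 | $12.72 | $80.85 | $537.41
2 | $537.41 | $11.29 | $80.85 | $467.85
3 | $467.85 | $9.82 | $80.85 | $396.82
4 | $396.82 | $8.33 | $80.85 | $324.30
5 | $324.30 | $6.81 | $80.85 | $250.26
6 | $250.26 | $5.26 | $80.85 | $174.67
7 | $174.67 | $3.67 | $80.85 | $97.49
8 | $97.49 | $2.05 | $80.85 | $18.69
9 | $18.69 | $0.39 | $19.08 | $0.00
Balance reaches $0.00 in week 9.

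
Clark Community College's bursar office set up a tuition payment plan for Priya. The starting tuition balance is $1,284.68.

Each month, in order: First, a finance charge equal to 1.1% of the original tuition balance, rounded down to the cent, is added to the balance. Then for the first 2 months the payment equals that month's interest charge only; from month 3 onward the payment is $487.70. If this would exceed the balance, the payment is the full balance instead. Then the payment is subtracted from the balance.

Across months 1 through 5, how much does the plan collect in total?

Month 1: opening $1,284.68; interest $14.13 → $1,298.81; payment $14.13; balance $1,284.68
Month 2: opening $1,284.68; interest $14.13 → $1,298.81; payment $14.13; balance $1,284.68
Month 3: opening $1,284.68; interest $14.13 → $1,298.81; payment $487.70; balance $811.11
Month 4: opening $811.11; interest $14.13 → $825.24; payment $487.70; balance $337.54
Month 5: opening $337.54; interest $14.13 → $351.67; payment $351.67; balance $0.00
Total paid: $1,355.33

$1,355.33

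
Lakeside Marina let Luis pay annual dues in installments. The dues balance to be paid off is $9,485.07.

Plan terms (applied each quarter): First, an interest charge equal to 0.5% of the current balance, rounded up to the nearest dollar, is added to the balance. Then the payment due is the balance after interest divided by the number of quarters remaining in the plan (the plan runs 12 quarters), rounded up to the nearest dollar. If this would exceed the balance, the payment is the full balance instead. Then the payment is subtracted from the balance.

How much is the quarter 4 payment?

$807.00

Quarter 1: $9,485.07 +$48.00 interest = $9,533.07; pay $795.00 → $8,738.07
Quarter 2: $8,738.07 +$44.00 interest = $8,782.07; pay $799.00 → $7,983.07
Quarter 3: $7,983.07 +$40.00 interest = $8,023.07; pay $803.00 → $7,220.07
Quarter 4: $7,220.07 +$37.00 interest = $7,257.07; pay $807.00 → $6,450.07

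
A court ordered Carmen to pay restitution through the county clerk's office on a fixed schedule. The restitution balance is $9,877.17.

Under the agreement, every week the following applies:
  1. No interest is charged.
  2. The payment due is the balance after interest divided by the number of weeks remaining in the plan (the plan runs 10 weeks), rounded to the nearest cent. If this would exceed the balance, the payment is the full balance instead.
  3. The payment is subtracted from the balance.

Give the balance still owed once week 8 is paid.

$1,975.43

# | Opening | Payment | End bal
1 | $9,877.17 | $987.72 | $8,889.45
2 | $8,889.45 | $987.72 | $7,901.73
3 | $7,901.73 | $987.72 | $6,914.01
4 | $6,914.01 | $987.72 | $5,926.29
5 | $5,926.29 | $987.72 | $4,938.57
6 | $4,938.57 | $987.71 | $3,950.86
7 | $3,950.86 | $987.72 | $2,963.14
8 | $2,963.14 | $987.71 | $1,975.43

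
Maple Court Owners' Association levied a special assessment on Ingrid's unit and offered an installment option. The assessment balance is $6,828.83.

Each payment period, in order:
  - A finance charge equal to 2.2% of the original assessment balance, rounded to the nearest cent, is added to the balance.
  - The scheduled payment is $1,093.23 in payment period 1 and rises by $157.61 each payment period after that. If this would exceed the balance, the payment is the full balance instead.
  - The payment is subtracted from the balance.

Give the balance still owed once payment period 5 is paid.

$537.73

Payment period 1: opening $6,828.83; interest $150.23 → $6,979.06; payment $1,093.23; balance $5,885.83
Payment period 2: opening $5,885.83; interest $150.23 → $6,036.06; payment $1,250.84; balance $4,785.22
Payment period 3: opening $4,785.22; interest $150.23 → $4,935.45; payment $1,408.45; balance $3,527.00
Payment period 4: opening $3,527.00; interest $150.23 → $3,677.23; payment $1,566.06; balance $2,111.17
Payment period 5: opening $2,111.17; interest $150.23 → $2,261.40; payment $1,723.67; balance $537.73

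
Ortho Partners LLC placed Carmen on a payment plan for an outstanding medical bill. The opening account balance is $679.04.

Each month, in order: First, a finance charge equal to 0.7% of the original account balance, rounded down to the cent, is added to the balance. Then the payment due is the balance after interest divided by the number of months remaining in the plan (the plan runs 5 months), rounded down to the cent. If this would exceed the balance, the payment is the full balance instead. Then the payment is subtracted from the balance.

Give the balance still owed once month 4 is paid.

Month 1: opening $679.04; interest $4.75 → $683.79; payment $136.75; balance $547.04
Month 2: opening $547.04; interest $4.75 → $551.79; payment $137.94; balance $413.85
Month 3: opening $413.85; interest $4.75 → $418.60; payment $139.53; balance $279.07
Month 4: opening $279.07; interest $4.75 → $283.82; payment $141.91; balance $141.91

$141.91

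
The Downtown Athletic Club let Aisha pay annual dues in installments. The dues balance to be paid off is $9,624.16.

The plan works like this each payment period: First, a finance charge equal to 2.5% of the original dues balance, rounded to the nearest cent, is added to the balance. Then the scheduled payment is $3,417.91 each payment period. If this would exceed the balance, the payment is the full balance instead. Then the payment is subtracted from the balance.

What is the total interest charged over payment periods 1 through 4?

$962.40

Payment period 1: opening $9,624.16; interest $240.60 → $9,864.76; payment $3,417.91; balance $6,446.85
Payment period 2: opening $6,446.85; interest $240.60 → $6,687.45; payment $3,417.91; balance $3,269.54
Payment period 3: opening $3,269.54; interest $240.60 → $3,510.14; payment $3,417.91; balance $92.23
Payment period 4: opening $92.23; interest $240.60 → $332.83; payment $332.83; balance $0.00
Total interest: $240.60 + $240.60 + $240.60 + $240.60 = $962.40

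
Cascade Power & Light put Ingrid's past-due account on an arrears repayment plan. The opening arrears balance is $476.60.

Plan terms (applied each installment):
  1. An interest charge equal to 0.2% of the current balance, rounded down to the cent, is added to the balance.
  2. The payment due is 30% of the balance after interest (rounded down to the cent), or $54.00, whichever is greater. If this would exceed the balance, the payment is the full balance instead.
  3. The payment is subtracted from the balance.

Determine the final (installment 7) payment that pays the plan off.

# | Opening | Interest | Payment | End bal
1 | $476.60 | $0.95 | $143.26 | $334.29
2 | $334.29 | $0.66 | $100.48 | $234.47
3 | $234.47 | $0.46 | $70.47 | $164.46
4 | $164.46 | $0.32 | $54.00 | $110.78
5 | $110.78 | $0.22 | $54.00 | $57.00
6 | $57.00 | $0.11 | $54.00 | $3.11
7 | $3.11 | $0.00 | $3.11 | $0.00

$3.11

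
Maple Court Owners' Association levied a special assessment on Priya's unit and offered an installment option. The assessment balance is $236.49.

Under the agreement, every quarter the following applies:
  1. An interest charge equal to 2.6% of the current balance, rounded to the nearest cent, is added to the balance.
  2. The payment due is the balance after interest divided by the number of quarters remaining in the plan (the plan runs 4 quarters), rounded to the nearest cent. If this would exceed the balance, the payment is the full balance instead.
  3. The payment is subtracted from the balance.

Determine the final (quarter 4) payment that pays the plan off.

$65.51

Quarter 1: $236.49 +$6.15 interest = $242.64; pay $60.66 → $181.98
Quarter 2: $181.98 +$4.73 interest = $186.71; pay $62.24 → $124.47
Quarter 3: $124.47 +$3.24 interest = $127.71; pay $63.86 → $63.85
Quarter 4: $63.85 +$1.66 interest = $65.51; pay $65.51 → $0.00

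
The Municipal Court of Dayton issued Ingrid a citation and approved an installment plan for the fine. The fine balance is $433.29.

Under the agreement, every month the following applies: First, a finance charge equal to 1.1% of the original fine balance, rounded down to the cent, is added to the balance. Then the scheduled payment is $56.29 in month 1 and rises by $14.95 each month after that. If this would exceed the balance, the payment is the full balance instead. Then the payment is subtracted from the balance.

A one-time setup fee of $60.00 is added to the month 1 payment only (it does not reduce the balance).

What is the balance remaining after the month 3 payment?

$233.85

Month 1: opening $433.29; interest $4.76 → $438.05; payment $56.29 (+ $60.00 fee); balance $381.76
Month 2: opening $381.76; interest $4.76 → $386.52; payment $71.24; balance $315.28
Month 3: opening $315.28; interest $4.76 → $320.04; payment $86.19; balance $233.85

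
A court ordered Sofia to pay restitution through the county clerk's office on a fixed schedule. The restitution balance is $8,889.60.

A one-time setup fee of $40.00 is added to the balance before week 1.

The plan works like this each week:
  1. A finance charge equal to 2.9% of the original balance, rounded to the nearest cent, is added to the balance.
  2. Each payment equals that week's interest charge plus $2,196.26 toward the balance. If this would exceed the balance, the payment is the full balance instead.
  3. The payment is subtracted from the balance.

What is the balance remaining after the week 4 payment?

$144.56

Week 1: $8,929.60 +$257.80 interest = $9,187.40; pay $2,454.06 → $6,733.34
Week 2: $6,733.34 +$257.80 interest = $6,991.14; pay $2,454.06 → $4,537.08
Week 3: $4,537.08 +$257.80 interest = $4,794.88; pay $2,454.06 → $2,340.82
Week 4: $2,340.82 +$257.80 interest = $2,598.62; pay $2,454.06 → $144.56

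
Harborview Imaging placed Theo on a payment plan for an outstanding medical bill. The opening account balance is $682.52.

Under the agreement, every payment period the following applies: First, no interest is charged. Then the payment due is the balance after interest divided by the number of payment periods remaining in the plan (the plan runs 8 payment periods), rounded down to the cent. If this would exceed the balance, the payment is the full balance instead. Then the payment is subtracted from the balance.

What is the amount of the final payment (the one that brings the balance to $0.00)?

Payment period 1: opening $682.52; payment $85.31; balance $597.21
Payment period 2: opening $597.21; payment $85.31; balance $511.90
Payment period 3: opening $511.90; payment $85.31; balance $426.59
Payment period 4: opening $426.59; payment $85.31; balance $341.28
Payment period 5: opening $341.28; payment $85.32; balance $255.96
Payment period 6: opening $255.96; payment $85.32; balance $170.64
Payment period 7: opening $170.64; payment $85.32; balance $85.32
Payment period 8: opening $85.32; payment $85.32; balance $0.00

$85.32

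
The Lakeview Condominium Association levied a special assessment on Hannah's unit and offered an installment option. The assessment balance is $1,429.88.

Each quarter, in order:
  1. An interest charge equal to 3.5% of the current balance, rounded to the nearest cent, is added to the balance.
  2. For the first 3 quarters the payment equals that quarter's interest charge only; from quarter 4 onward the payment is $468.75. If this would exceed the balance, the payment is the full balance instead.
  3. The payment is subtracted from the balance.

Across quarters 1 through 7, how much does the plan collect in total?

$1,690.22

Quarter 1: opening $1,429.88; interest $50.05 → $1,479.93; payment $50.05; balance $1,429.88
Quarter 2: opening $1,429.88; interest $50.05 → $1,479.93; payment $50.05; balance $1,429.88
Quarter 3: opening $1,429.88; interest $50.05 → $1,479.93; payment $50.05; balance $1,429.88
Quarter 4: opening $1,429.88; interest $50.05 → $1,479.93; payment $468.75; balance $1,011.18
Quarter 5: opening $1,011.18; interest $35.39 → $1,046.57; payment $468.75; balance $577.82
Quarter 6: opening $577.82; interest $20.22 → $598.04; payment $468.75; balance $129.29
Quarter 7: opening $129.29; interest $4.53 → $133.82; payment $133.82; balance $0.00
Total paid: $1,690.22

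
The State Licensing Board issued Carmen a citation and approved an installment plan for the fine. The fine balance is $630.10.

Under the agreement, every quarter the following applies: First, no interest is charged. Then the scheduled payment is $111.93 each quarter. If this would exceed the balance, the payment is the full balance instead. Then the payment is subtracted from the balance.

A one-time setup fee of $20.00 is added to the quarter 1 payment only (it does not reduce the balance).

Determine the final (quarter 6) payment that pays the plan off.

Quarter 1: opening $630.10; payment $111.93 (+ $20.00 fee); balance $518.17
Quarter 2: opening $518.17; payment $111.93; balance $406.24
Quarter 3: opening $406.24; payment $111.93; balance $294.31
Quarter 4: opening $294.31; payment $111.93; balance $182.38
Quarter 5: opening $182.38; payment $111.93; balance $70.45
Quarter 6: opening $70.45; payment $70.45; balance $0.00

$70.45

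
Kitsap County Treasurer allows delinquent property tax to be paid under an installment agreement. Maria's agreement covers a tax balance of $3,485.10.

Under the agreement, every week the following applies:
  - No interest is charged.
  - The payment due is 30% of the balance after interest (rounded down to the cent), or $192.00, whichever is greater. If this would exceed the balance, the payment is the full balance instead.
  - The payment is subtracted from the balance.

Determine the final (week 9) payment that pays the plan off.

Week 1: $3,485.10 − $1,045.53 → $2,439.57
Week 2: $2,439.57 − $731.87 → $1,707.70
Week 3: $1,707.70 − $512.31 → $1,195.39
Week 4: $1,195.39 − $358.61 → $836.78
Week 5: $836.78 − $251.03 → $585.75
Week 6: $585.75 − $192.00 → $393.75
Week 7: $393.75 − $192.00 → $201.75
Week 8: $201.75 − $192.00 → $9.75
Week 9: $9.75 − $9.75 → $0.00

$9.75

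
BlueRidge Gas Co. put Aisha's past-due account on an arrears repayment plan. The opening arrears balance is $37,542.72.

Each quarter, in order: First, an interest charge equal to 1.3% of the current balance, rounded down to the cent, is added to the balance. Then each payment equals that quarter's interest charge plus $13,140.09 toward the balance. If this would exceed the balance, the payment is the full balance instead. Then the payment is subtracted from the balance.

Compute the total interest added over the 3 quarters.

$951.69

Quarter 1: $37,542.72 +$488.05 interest = $38,030.77; pay $13,628.14 → $24,402.63
Quarter 2: $24,402.63 +$317.23 interest = $24,719.86; pay $13,457.32 → $11,262.54
Quarter 3: $11,262.54 +$146.41 interest = $11,408.95; pay $11,408.95 → $0.00
Total interest: $488.05 + $317.23 + $146.41 = $951.69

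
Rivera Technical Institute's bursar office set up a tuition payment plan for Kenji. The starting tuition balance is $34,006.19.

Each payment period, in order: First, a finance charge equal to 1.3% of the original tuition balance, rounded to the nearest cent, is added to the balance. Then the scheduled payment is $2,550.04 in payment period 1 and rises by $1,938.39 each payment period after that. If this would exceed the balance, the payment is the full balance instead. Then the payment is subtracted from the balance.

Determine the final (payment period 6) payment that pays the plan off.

$4,524.57

Payment period 1: opening $34,006.19; interest $442.08 → $34,448.27; payment $2,550.04; balance $31,898.23
Payment period 2: opening $31,898.23; interest $442.08 → $32,340.31; payment $4,488.43; balance $27,851.88
Payment period 3: opening $27,851.88; interest $442.08 → $28,293.96; payment $6,426.82; balance $21,867.14
Payment period 4: opening $21,867.14; interest $442.08 → $22,309.22; payment $8,365.21; balance $13,944.01
Payment period 5: opening $13,944.01; interest $442.08 → $14,386.09; payment $10,303.60; balance $4,082.49
Payment period 6: opening $4,082.49; interest $442.08 → $4,524.57; payment $4,524.57; balance $0.00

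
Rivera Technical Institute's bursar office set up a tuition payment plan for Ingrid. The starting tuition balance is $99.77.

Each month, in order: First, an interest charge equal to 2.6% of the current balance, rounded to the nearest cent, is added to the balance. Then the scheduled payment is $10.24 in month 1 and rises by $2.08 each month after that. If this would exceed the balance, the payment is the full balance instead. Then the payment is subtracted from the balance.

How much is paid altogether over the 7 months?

Month 1: $99.77 +$2.59 interest = $102.36; pay $10.24 → $92.12
Month 2: $92.12 +$2.40 interest = $94.52; pay $12.32 → $82.20
Month 3: $82.20 +$2.14 interest = $84.34; pay $14.40 → $69.94
Month 4: $69.94 +$1.82 interest = $71.76; pay $16.48 → $55.28
Month 5: $55.28 +$1.44 interest = $56.72; pay $18.56 → $38.16
Month 6: $38.16 +$0.99 interest = $39.15; pay $20.64 → $18.51
Month 7: $18.51 +$0.48 interest = $18.99; pay $18.99 → $0.00
Total paid: $111.63

$111.63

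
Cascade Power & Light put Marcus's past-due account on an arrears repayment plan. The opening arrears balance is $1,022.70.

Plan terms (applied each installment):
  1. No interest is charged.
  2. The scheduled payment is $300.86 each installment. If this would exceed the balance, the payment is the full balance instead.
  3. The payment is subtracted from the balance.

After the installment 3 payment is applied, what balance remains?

Installment 1: opening $1,022.70; payment $300.86; balance $721.84
Installment 2: opening $721.84; payment $300.86; balance $420.98
Installment 3: opening $420.98; payment $300.86; balance $120.12

$120.12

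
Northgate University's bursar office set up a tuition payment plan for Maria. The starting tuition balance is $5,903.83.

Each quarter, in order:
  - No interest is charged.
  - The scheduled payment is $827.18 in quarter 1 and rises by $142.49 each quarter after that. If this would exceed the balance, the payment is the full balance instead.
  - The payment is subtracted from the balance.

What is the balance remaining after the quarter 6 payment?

$0.00

# | Opening | Payment | End bal
1 | $5,903.83 | $827.18 | $5,076.65
2 | $5,076.65 | $969.67 | $4,106.98
3 | $4,106.98 | $1,112.16 | $2,994.82
4 | $2,994.82 | $1,254.65 | $1,740.17
5 | $1,740.17 | $1,397.14 | $343.03
6 | $343.03 | $343.03 | $0.00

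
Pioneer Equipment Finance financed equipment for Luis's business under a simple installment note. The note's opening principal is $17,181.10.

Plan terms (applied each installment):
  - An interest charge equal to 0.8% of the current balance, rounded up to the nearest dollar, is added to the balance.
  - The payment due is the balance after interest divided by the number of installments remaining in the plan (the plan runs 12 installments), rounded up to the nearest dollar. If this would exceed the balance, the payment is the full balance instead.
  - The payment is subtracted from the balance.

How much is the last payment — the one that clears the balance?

$1,574.10

Installment 1: $17,181.10 +$138.00 interest = $17,319.10; pay $1,444.00 → $15,875.10
Installment 2: $15,875.10 +$128.00 interest = $16,003.10; pay $1,455.00 → $14,548.10
Installment 3: $14,548.10 +$117.00 interest = $14,665.10; pay $1,467.00 → $13,198.10
Installment 4: $13,198.10 +$106.00 interest = $13,304.10; pay $1,479.00 → $11,825.10
Installment 5: $11,825.10 +$95.00 interest = $11,920.10; pay $1,491.00 → $10,429.10
Installment 6: $10,429.10 +$84.00 interest = $10,513.10; pay $1,502.00 → $9,011.10
Installment 7: $9,011.10 +$73.00 interest = $9,084.10; pay $1,515.00 → $7,569.10
Installment 8: $7,569.10 +$61.00 interest = $7,630.10; pay $1,527.00 → $6,103.10
Installment 9: $6,103.10 +$49.00 interest = $6,152.10; pay $1,539.00 → $4,613.10
Installment 10: $4,613.10 +$37.00 interest = $4,650.10; pay $1,551.00 → $3,099.10
Installment 11: $3,099.10 +$25.00 interest = $3,124.10; pay $1,563.00 → $1,561.10
Installment 12: $1,561.10 +$13.00 interest = $1,574.10; pay $1,574.10 → $0.00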